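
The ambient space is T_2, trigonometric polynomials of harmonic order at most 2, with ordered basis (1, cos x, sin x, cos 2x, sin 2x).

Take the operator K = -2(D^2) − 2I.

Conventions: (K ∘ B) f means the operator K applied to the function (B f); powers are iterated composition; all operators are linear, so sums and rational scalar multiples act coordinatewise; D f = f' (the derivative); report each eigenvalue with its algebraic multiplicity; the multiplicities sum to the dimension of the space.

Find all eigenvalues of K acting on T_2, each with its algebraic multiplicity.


λ = -2 (multiplicity 1), λ = 0 (multiplicity 2), λ = 6 (multiplicity 2)

image of 1: -2
image of cos x: 0
image of sin x: 0
image of cos 2x: 6cos 2x
image of sin 2x: 6sin 2x
the matrix is diagonal; its diagonal is (-2, 0, 0, 6, 6)
for a triangular matrix the eigenvalues are the diagonal entries, with algebraic multiplicity their repetition count


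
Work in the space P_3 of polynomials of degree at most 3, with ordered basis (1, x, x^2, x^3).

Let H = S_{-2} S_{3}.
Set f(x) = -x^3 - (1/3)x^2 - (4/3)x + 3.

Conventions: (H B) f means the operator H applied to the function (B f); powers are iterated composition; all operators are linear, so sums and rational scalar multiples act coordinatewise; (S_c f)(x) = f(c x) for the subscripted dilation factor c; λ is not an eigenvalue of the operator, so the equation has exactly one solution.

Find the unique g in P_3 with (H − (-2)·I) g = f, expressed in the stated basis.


the result is g(x) = (1/214)x^3 - (1/114)x^2 + (1/3)x + 1

write g with unknown coordinates in the stated basis and equate coefficients in (H − (-2)·I) g = f
solving from the highest basis element down gives g = (1/214)x^3 - (1/114)x^2 + (1/3)x + 1
check: H g = -(108/107)x^3 - (6/19)x^2 - 2x + 1
so H g − (-2)·g = -x^3 - (1/3)x^2 - (4/3)x + 3 = f ✓


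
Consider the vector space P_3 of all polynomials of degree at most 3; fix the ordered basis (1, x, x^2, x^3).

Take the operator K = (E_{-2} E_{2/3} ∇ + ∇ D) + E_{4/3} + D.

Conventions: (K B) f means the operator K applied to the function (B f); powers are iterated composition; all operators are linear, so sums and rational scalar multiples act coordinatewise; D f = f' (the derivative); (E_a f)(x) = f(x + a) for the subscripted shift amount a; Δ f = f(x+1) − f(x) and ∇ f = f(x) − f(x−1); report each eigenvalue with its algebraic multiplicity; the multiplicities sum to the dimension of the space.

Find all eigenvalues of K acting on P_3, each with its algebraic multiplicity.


λ = 1 (multiplicity 4)

image of 1: 1
image of x: x + 10/3
image of x^2: x^2 + (20/3)x + 1/9
image of x^3: x^3 + 10x^2 + (1/3)x + 262/27
the matrix is upper triangular; its diagonal is (1, 1, 1, 1)
for a triangular matrix the eigenvalues are the diagonal entries, with algebraic multiplicity their repetition count


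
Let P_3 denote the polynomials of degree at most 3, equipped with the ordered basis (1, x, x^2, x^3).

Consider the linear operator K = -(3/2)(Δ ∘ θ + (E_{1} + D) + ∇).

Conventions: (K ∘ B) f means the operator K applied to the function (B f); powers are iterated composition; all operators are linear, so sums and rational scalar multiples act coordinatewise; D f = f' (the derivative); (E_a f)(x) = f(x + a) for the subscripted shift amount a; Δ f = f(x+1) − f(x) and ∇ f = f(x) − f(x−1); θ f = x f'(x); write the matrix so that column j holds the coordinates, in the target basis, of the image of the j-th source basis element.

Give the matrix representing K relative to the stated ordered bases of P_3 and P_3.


the matrix is [[-3/2, -6, -3, -15/2]; [0, -3/2, -15, -27/2]; [0, 0, -3/2, -27]; [0, 0, 0, -3/2]] (rows listed top to bottom)

image of 1: -3/2
image of x: -(3/2)x - 6
image of x^2: -(3/2)x^2 - 15x - 3
image of x^3: -(3/2)x^3 - 27x^2 - (27/2)x - 15/2
each image's coordinates form column j of the matrix


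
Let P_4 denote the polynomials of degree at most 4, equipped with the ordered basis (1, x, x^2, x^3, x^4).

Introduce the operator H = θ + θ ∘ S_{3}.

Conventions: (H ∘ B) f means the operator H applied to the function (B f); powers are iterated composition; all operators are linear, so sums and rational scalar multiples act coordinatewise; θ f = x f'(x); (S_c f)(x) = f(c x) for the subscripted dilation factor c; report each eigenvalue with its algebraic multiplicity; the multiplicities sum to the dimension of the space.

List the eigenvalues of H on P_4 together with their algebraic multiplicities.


λ = 0 (multiplicity 1), λ = 4 (multiplicity 1), λ = 20 (multiplicity 1), λ = 84 (multiplicity 1), λ = 328 (multiplicity 1)

image of 1: 0
image of x: 4x
image of x^2: 20x^2
image of x^3: 84x^3
image of x^4: 328x^4
the matrix is upper triangular; its diagonal is (0, 4, 20, 84, 328)
for a triangular matrix the eigenvalues are the diagonal entries, with algebraic multiplicity their repetition count


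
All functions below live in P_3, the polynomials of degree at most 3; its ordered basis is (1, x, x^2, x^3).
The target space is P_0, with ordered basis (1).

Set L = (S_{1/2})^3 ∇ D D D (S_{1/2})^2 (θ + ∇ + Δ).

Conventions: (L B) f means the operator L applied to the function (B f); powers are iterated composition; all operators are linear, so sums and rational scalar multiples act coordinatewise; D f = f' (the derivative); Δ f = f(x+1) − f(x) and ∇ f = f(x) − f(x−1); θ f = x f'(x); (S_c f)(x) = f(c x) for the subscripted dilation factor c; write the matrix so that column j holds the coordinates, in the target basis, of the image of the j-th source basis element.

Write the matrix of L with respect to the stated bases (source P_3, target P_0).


the matrix is [[0, 0, 0, 0]] (rows listed top to bottom)

image of 1: 0
image of x: 0
image of x^2: 0
image of x^3: 0
each image's coordinates form column j of the matrix


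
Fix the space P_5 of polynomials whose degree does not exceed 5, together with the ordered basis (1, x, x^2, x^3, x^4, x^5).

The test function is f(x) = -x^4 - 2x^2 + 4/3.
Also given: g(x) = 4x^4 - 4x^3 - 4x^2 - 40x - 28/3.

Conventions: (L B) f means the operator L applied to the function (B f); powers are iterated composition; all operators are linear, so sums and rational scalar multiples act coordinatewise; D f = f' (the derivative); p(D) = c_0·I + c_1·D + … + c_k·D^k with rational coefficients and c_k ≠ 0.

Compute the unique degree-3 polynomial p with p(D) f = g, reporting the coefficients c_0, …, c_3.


p(D) = -4·I + D + D^2 + (3/2)·D^3, i.e. c_0 = -4, c_1 = 1, c_2 = 1, c_3 = 3/2

D^0 f = -x^4 - 2x^2 + 4/3
D^1 f = -4x^3 - 4x
D^2 f = -12x^2 - 4
D^3 f = -24x
matching coefficients of g against c_0 f + c_1 Df + … from the top degree down determines the c_i
solution: c_0 = -4, c_1 = 1, c_2 = 1, c_3 = 3/2


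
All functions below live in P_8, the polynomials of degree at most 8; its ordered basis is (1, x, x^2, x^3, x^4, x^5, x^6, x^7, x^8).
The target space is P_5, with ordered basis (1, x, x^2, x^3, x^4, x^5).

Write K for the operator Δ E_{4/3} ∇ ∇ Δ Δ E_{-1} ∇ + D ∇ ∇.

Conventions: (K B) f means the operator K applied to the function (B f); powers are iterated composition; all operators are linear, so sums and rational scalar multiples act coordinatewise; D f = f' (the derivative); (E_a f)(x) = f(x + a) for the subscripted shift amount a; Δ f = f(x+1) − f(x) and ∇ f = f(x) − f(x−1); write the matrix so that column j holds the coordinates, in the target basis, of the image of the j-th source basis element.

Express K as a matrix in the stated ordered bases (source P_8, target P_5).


image of 1: 0
image of x: 0
image of x^2: 0
image of x^3: 6
image of x^4: 24x - 24
image of x^5: 60x^2 - 120x + 70
image of x^6: 120x^3 - 360x^2 + 420x + 540
image of x^7: 210x^4 - 840x^3 + 1470x^2 + 3780x + 2114
image of x^8: 336x^5 - 1680x^4 + 3920x^3 + 15120x^2 + 16912x + 11312
each image's coordinates form column j of the matrix

the matrix is [[0, 0, 0, 6, -24, 70, 540, 2114, 11312]; [0, 0, 0, 0, 24, -120, 420, 3780, 16912]; [0, 0, 0, 0, 0, 60, -360, 1470, 15120]; [0, 0, 0, 0, 0, 0, 120, -840, 3920]; [0, 0, 0, 0, 0, 0, 0, 210, -1680]; [0, 0, 0, 0, 0, 0, 0, 0, 336]] (rows listed top to bottom)


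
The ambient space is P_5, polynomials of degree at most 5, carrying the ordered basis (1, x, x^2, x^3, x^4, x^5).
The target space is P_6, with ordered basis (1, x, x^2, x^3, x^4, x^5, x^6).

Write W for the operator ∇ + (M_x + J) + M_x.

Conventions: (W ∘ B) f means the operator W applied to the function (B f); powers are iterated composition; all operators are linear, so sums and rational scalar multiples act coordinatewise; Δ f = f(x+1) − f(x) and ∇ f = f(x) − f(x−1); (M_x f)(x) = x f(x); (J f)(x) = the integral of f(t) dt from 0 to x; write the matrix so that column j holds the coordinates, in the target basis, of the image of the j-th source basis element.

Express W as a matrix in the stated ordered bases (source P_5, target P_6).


image of 1: 3x
image of x: (5/2)x^2 + 1
image of x^2: (7/3)x^3 + 2x - 1
image of x^3: (9/4)x^4 + 3x^2 - 3x + 1
image of x^4: (11/5)x^5 + 4x^3 - 6x^2 + 4x - 1
image of x^5: (13/6)x^6 + 5x^4 - 10x^3 + 10x^2 - 5x + 1
each image's coordinates form column j of the matrix

the matrix is [[0, 1, -1, 1, -1, 1]; [3, 0, 2, -3, 4, -5]; [0, 5/2, 0, 3, -6, 10]; [0, 0, 7/3, 0, 4, -10]; [0, 0, 0, 9/4, 0, 5]; [0, 0, 0, 0, 11/5, 0]; [0, 0, 0, 0, 0, 13/6]] (rows listed top to bottom)


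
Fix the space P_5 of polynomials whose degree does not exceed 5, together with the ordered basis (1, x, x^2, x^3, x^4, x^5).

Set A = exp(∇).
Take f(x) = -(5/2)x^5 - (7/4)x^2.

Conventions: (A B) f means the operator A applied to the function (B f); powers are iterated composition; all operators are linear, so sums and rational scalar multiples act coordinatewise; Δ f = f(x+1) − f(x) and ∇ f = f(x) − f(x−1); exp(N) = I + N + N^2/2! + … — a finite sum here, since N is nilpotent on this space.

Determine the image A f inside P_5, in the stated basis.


order-1 term: -(25/2)x^4 + 25x^3 - 25x^2 + 9x - 3/4
order-2 term: -25x^3 + 75x^2 - (175/2)x + 143/4
order-3 term: -25x^2 + 75x - 125/2
order-4 term: -(25/2)x + 25
order-5 term: -5/2
the series for exp(∇) f terminates at order 5
exp(∇) f = -(5/2)x^5 - (25/2)x^4 + (93/4)x^2 - 16x - 5

the result is g(x) = -(5/2)x^5 - (25/2)x^4 + (93/4)x^2 - 16x - 5


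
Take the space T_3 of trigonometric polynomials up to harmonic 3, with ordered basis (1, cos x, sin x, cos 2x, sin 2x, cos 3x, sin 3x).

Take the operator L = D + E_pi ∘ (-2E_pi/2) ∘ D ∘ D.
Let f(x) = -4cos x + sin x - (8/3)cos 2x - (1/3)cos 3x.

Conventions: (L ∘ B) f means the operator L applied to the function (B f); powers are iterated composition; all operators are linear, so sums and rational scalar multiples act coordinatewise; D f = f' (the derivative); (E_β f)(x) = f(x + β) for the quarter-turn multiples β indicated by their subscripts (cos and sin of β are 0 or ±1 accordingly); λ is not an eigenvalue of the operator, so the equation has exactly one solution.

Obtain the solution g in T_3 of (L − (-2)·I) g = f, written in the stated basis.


the image equals g(x) = -(7/5)cos x + (6/5)sin x + (2/5)cos 2x - (2/15)sin 2x - (2/1335)cos 3x - (7/445)sin 3x

write g with unknown coordinates in the stated basis and equate coefficients in (L − (-2)·I) g = f
solving from the highest basis element down gives g = -(7/5)cos x + (6/5)sin x + (2/5)cos 2x - (2/15)sin 2x - (2/1335)cos 3x - (7/445)sin 3x
check: L g = -(6/5)cos x - (7/5)sin x - (52/15)cos 2x + (4/15)sin 2x - (147/445)cos 3x + (14/445)sin 3x
so L g − (-2)·g = -4cos x + sin x - (8/3)cos 2x - (1/3)cos 3x = f ✓


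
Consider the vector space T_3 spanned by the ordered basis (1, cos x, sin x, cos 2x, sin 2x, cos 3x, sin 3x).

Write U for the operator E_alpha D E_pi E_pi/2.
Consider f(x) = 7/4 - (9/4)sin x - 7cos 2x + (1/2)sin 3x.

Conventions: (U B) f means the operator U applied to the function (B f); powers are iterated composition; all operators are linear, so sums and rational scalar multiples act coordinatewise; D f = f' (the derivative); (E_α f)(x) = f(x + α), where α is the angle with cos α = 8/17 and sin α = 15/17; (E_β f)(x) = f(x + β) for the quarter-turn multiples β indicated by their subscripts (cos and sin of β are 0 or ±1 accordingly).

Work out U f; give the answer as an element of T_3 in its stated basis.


E_pi/2 f = 7/4 - (9/4)cos x + 7cos 2x - (1/2)cos 3x
E_pi E_pi/2 f = 7/4 + (9/4)cos x + 7cos 2x + (1/2)cos 3x
D E_pi E_pi/2 f = -(9/4)sin x - 14sin 2x - (3/2)sin 3x
E_alpha (D E_pi E_pi/2) f = -(135/68)cos x - (18/17)sin x - (3360/289)cos 2x + (2254/289)sin 2x + (1485/9826)cos 3x + (7332/4913)sin 3x

the result is g(x) = -(135/68)cos x - (18/17)sin x - (3360/289)cos 2x + (2254/289)sin 2x + (1485/9826)cos 3x + (7332/4913)sin 3x


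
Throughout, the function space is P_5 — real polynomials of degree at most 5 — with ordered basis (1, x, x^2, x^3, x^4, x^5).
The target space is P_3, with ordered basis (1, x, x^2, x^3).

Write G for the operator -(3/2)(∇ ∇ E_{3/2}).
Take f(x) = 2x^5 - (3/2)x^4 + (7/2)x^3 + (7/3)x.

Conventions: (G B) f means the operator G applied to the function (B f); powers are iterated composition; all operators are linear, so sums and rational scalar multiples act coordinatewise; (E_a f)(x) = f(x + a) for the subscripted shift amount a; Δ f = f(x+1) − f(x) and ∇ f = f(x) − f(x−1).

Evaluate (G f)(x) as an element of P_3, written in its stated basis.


the image equals g(x) = -60x^3 - 63x^2 - (159/2)x - 27

E_{3/2} f = 2x^5 + (27/2)x^4 + (79/2)x^3 + 63x^2 + (169/3)x + 733/32
∇ E_{3/2} f = 10x^4 + 34x^3 + (115/2)x^2 + (103/2)x + 64/3
∇ ∇ E_{3/2} f = 40x^3 + 42x^2 + 53x + 18
(-(3/2)(∇ ∇ E_{3/2})) f = -60x^3 - 63x^2 - (159/2)x - 27


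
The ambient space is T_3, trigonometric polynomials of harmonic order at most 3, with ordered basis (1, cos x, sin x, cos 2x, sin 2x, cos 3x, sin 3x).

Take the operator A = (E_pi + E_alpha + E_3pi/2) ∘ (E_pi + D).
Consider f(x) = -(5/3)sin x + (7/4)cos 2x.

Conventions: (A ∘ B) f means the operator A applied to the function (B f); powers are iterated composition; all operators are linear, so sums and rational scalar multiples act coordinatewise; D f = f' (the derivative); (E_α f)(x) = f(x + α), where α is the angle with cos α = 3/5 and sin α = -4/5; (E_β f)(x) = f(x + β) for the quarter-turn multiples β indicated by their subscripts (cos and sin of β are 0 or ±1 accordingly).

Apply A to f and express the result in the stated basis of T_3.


g(x) = -(7/3)cos x - (11/3)sin x + (287/100)cos 2x + (133/50)sin 2x

E_pi f = (5/3)sin x + (7/4)cos 2x
D f = -(5/3)cos x - (7/2)sin 2x
(E_pi + D) f = -(5/3)cos x + (5/3)sin x + (7/4)cos 2x - (7/2)sin 2x
E_pi (E_pi + D) f = (5/3)cos x - (5/3)sin x + (7/4)cos 2x - (7/2)sin 2x
E_alpha (E_pi + D) f = -(7/3)cos x - (1/3)sin x + (287/100)cos 2x + (133/50)sin 2x
E_3pi/2 (E_pi + D) f = -(5/3)cos x - (5/3)sin x - (7/4)cos 2x + (7/2)sin 2x
(E_pi + E_alpha + E_3pi/2) (E_pi + D) f = -(7/3)cos x - (11/3)sin x + (287/100)cos 2x + (133/50)sin 2x


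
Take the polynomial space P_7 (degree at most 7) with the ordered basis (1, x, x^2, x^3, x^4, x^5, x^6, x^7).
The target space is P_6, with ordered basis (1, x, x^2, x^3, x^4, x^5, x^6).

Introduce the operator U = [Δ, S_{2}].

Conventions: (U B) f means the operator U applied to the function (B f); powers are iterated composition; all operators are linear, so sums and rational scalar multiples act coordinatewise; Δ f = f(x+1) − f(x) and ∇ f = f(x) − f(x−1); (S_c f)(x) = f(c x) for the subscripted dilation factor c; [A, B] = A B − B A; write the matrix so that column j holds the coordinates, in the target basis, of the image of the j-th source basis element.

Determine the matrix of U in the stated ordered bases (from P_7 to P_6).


the matrix is [[0, 1, 3, 7, 15, 31, 63, 127]; [0, 0, 4, 18, 56, 150, 372, 882]; [0, 0, 0, 12, 72, 280, 900, 2604]; [0, 0, 0, 0, 32, 240, 1120, 4200]; [0, 0, 0, 0, 0, 80, 720, 3920]; [0, 0, 0, 0, 0, 0, 192, 2016]; [0, 0, 0, 0, 0, 0, 0, 448]] (rows listed top to bottom)

image of 1: 0
image of x: 1
image of x^2: 4x + 3
image of x^3: 12x^2 + 18x + 7
image of x^4: 32x^3 + 72x^2 + 56x + 15
image of x^5: 80x^4 + 240x^3 + 280x^2 + 150x + 31
image of x^6: 192x^5 + 720x^4 + 1120x^3 + 900x^2 + 372x + 63
image of x^7: 448x^6 + 2016x^5 + 3920x^4 + 4200x^3 + 2604x^2 + 882x + 127
each image's coordinates form column j of the matrix


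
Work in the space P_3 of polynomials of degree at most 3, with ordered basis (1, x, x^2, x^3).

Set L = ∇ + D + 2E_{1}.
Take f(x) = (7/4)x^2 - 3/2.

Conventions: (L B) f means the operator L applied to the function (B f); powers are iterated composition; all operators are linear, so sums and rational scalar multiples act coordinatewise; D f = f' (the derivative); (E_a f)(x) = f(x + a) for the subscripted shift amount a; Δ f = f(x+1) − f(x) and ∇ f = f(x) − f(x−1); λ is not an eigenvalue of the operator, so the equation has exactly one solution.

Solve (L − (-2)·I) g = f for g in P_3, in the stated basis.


g(x) = (7/16)x^2 - (7/8)x + 25/64

write g with unknown coordinates in the stated basis and equate coefficients in (L − (-2)·I) g = f
solving from the highest basis element down gives g = (7/16)x^2 - (7/8)x + 25/64
check: L g = (7/8)x^2 + (7/4)x - 73/32
so L g − (-2)·g = (7/4)x^2 - 3/2 = f ✓


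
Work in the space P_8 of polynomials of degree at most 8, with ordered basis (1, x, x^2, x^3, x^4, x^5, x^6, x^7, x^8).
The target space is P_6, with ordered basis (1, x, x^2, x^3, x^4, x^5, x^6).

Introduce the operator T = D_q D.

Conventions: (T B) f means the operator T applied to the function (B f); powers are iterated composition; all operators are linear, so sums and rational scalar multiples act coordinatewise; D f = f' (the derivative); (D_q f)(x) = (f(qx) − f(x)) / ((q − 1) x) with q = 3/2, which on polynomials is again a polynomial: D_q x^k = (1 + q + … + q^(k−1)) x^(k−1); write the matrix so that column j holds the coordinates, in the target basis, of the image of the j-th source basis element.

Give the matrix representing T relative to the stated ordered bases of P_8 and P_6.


image of 1: 0
image of x: 0
image of x^2: 2
image of x^3: (15/2)x
image of x^4: 19x^2
image of x^5: (325/8)x^3
image of x^6: (633/8)x^4
image of x^7: (4655/32)x^5
image of x^8: (2059/8)x^6
each image's coordinates form column j of the matrix

the matrix is [[0, 0, 2, 0, 0, 0, 0, 0, 0]; [0, 0, 0, 15/2, 0, 0, 0, 0, 0]; [0, 0, 0, 0, 19, 0, 0, 0, 0]; [0, 0, 0, 0, 0, 325/8, 0, 0, 0]; [0, 0, 0, 0, 0, 0, 633/8, 0, 0]; [0, 0, 0, 0, 0, 0, 0, 4655/32, 0]; [0, 0, 0, 0, 0, 0, 0, 0, 2059/8]] (rows listed top to bottom)


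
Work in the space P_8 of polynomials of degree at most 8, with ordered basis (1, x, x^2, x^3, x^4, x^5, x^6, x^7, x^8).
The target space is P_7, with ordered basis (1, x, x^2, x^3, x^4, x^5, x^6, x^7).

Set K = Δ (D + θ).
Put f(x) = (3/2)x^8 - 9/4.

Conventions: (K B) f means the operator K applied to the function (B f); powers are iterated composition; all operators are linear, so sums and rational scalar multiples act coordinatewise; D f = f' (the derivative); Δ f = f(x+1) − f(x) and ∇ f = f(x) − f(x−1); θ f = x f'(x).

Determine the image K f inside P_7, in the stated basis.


the image equals g(x) = 96x^7 + 420x^6 + 924x^5 + 1260x^4 + 1092x^3 + 588x^2 + 180x + 24

D f = 12x^7
θ f = 12x^8
(D + θ) f = 12x^8 + 12x^7
Δ (D + θ) f = 96x^7 + 420x^6 + 924x^5 + 1260x^4 + 1092x^3 + 588x^2 + 180x + 24


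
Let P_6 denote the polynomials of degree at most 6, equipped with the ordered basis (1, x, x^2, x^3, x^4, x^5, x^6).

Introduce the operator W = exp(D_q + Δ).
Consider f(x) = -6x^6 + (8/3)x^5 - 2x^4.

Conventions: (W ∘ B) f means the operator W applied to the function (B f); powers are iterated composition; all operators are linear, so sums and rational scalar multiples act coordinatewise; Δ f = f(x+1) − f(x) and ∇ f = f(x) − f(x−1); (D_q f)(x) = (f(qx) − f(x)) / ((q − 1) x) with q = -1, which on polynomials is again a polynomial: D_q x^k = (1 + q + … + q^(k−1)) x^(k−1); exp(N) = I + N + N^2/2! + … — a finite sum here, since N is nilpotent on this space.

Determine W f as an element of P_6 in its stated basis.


order-1 term: -36x^5 - 74x^4 - (304/3)x^3 - (226/3)x^2 - (92/3)x - 16/3
order-2 term: -108x^4 - 328x^3 - (1814/3)x^2 - (1396/3)x - 174
order-3 term: -144x^3 - (1960/3)x^2 - (7876/9)x - 5914/9
order-4 term: -144x^2 - (1304/3)x - 5732/9
order-5 term: -(288/5)x - 608/3
order-6 term: -96/5
the series for exp(D_q + Δ) f terminates at order 6
exp(D_q + Δ) f = -6x^6 - (100/3)x^5 - 184x^4 - (1720/3)x^3 - (4432/3)x^2 - (83852/45)x - 8476/5

the result is g(x) = -6x^6 - (100/3)x^5 - 184x^4 - (1720/3)x^3 - (4432/3)x^2 - (83852/45)x - 8476/5


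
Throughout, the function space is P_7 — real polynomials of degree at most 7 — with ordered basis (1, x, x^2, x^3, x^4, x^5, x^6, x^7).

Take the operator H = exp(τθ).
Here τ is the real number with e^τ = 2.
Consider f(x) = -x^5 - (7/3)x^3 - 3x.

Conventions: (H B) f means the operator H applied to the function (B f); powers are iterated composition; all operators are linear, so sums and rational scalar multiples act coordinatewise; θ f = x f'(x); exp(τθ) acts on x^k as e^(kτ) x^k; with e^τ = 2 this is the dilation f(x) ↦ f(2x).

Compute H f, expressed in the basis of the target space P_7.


the image equals g(x) = -32x^5 - (56/3)x^3 - 6x

exp(τθ) x^k = e^(kτ) x^k; with e^τ = 2 this sends x^k to 2^k x^k
x ↦ 2 x
x^3 ↦ 8 x^3
x^5 ↦ 32 x^5
applying this coordinatewise to f: exp(τθ) f = -32x^5 - (56/3)x^3 - 6x


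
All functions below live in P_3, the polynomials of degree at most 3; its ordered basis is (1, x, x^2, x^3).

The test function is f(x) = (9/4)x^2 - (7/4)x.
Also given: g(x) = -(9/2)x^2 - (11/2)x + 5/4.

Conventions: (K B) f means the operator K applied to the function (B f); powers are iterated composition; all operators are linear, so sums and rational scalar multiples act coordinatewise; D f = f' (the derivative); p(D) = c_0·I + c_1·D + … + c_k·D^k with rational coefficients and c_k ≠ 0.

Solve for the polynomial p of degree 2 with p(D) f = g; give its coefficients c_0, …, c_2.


D^0 f = (9/4)x^2 - (7/4)x
D^1 f = (9/2)x - 7/4
D^2 f = 9/2
matching coefficients of g against c_0 f + c_1 Df + … from the top degree down determines the c_i
solution: c_0 = -2, c_1 = -2, c_2 = -1/2

p(D) = -2·I − 2·D − (1/2)·D^2, i.e. c_0 = -2, c_1 = -2, c_2 = -1/2


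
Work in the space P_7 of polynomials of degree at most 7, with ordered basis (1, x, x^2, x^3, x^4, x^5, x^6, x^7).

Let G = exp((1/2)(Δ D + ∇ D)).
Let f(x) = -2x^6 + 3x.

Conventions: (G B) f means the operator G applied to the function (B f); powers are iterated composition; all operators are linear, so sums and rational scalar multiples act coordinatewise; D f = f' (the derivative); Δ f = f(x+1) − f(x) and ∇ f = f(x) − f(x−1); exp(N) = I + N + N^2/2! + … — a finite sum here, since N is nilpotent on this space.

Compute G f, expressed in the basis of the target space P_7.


order-1 term: -60x^4 - 120x^2 - 12
order-2 term: -360x^2 - 240
order-3 term: -240
the series for exp((1/2)(Δ D + ∇ D)) f terminates at order 3
exp((1/2)(Δ D + ∇ D)) f = -2x^6 - 60x^4 - 480x^2 + 3x - 492

g(x) = -2x^6 - 60x^4 - 480x^2 + 3x - 492


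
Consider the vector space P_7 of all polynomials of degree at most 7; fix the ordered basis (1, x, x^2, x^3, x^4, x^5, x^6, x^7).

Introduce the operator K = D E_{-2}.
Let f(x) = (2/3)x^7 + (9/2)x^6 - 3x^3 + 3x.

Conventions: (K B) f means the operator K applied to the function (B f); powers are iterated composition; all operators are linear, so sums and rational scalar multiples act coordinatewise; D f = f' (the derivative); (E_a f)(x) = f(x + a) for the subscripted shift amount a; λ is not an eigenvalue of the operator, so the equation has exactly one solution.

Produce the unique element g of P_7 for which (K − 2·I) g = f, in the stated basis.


write g with unknown coordinates in the stated basis and equate coefficients in (K − 2·I) g = f
solving from the highest basis element down gives g = -(1/3)x^7 - (41/12)x^6 + (15/4)x^5 + (335/8)x^4 - (2557/12)x^3 - (457/8)x^2 + (10631/8)x - 36791/48
check: K g = -(7/3)x^6 + (15/2)x^5 + (335/4)x^4 - (2575/6)x^3 - (457/4)x^2 + (10643/4)x - 36791/24
so K g − 2·g = (2/3)x^7 + (9/2)x^6 - 3x^3 + 3x = f ✓

g(x) = -(1/3)x^7 - (41/12)x^6 + (15/4)x^5 + (335/8)x^4 - (2557/12)x^3 - (457/8)x^2 + (10631/8)x - 36791/48


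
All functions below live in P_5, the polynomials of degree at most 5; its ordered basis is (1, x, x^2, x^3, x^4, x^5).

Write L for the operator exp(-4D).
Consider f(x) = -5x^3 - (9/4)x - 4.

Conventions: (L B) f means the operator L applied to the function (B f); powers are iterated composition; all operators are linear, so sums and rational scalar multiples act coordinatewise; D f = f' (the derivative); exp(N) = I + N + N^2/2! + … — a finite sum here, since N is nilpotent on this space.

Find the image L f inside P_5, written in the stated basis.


order-1 term: 60x^2 + 9
order-2 term: -240x
order-3 term: 320
the series for exp(-4D) f terminates at order 3
exp(-4D) f = -5x^3 + 60x^2 - (969/4)x + 325

the image equals g(x) = -5x^3 + 60x^2 - (969/4)x + 325


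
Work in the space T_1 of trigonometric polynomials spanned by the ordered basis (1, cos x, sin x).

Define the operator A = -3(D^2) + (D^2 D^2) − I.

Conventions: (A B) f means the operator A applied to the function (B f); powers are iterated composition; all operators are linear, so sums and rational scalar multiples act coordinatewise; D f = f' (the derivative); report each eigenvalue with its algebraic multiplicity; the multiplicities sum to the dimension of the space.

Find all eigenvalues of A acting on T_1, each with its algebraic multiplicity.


image of 1: -1
image of cos x: 3cos x
image of sin x: 3sin x
the matrix is diagonal; its diagonal is (-1, 3, 3)
for a triangular matrix the eigenvalues are the diagonal entries, with algebraic multiplicity their repetition count

λ = -1 (multiplicity 1), λ = 3 (multiplicity 2)


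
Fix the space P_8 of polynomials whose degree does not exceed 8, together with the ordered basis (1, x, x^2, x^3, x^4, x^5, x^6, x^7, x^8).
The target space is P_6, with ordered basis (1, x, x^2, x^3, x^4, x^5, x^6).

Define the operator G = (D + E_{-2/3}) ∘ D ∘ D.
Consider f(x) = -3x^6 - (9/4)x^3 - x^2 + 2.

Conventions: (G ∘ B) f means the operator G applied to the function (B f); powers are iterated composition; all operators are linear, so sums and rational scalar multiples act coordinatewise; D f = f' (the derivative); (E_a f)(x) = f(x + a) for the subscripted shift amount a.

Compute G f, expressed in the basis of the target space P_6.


D f = -18x^5 - (27/4)x^2 - 2x
D D f = -90x^4 - (27/2)x - 2
D D D f = -360x^3 - 27/2
E_{-2/3} D D f = -90x^4 + 240x^3 - 240x^2 + (559/6)x - 97/9
(D + E_{-2/3}) D D f = -90x^4 - 120x^3 - 240x^2 + (559/6)x - 437/18

g(x) = -90x^4 - 120x^3 - 240x^2 + (559/6)x - 437/18


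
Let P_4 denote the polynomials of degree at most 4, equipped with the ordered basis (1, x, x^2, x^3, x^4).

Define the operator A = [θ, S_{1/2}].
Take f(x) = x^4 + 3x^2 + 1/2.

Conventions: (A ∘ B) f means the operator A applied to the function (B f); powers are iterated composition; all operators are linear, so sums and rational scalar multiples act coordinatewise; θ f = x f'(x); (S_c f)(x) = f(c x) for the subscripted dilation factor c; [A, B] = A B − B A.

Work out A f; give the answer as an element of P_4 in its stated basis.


the result is g(x) = 0

S_{1/2} f = (1/16)x^4 + (3/4)x^2 + 1/2
θ S_{1/2} f = (1/4)x^4 + (3/2)x^2
θ f = 4x^4 + 6x^2
S_{1/2} θ f = (1/4)x^4 + (3/2)x^2
[θ, S_{1/2}] f = 0


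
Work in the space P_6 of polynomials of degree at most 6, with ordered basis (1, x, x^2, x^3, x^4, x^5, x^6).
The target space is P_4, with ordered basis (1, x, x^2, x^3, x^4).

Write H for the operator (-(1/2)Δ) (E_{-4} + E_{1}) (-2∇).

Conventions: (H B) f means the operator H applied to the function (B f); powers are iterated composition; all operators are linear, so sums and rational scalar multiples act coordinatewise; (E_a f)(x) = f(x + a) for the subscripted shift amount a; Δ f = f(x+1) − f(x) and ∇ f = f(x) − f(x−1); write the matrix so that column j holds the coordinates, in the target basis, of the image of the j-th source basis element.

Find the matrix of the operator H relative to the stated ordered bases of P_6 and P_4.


image of 1: 0
image of x: 0
image of x^2: 4
image of x^3: 12x - 18
image of x^4: 24x^2 - 72x + 208
image of x^5: 40x^3 - 180x^2 + 1040x - 1290
image of x^6: 60x^4 - 360x^3 + 3120x^2 - 7740x + 8224
each image's coordinates form column j of the matrix

the matrix is [[0, 0, 4, -18, 208, -1290, 8224]; [0, 0, 0, 12, -72, 1040, -7740]; [0, 0, 0, 0, 24, -180, 3120]; [0, 0, 0, 0, 0, 40, -360]; [0, 0, 0, 0, 0, 0, 60]] (rows listed top to bottom)


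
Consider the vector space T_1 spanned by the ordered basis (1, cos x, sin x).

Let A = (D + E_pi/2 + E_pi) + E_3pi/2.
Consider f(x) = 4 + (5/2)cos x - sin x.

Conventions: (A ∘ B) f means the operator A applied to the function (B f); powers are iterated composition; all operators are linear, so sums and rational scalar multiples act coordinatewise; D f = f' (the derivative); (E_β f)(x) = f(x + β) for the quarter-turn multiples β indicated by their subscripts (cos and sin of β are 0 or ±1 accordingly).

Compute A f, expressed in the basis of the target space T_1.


D f = -cos x - (5/2)sin x
E_pi/2 f = 4 - cos x - (5/2)sin x
E_pi f = 4 - (5/2)cos x + sin x
(D + E_pi/2 + E_pi) f = 8 - (9/2)cos x - 4sin x
E_3pi/2 f = 4 + cos x + (5/2)sin x
((D + E_pi/2 + E_pi) + E_3pi/2) f = 12 - (7/2)cos x - (3/2)sin x

g(x) = 12 - (7/2)cos x - (3/2)sin x


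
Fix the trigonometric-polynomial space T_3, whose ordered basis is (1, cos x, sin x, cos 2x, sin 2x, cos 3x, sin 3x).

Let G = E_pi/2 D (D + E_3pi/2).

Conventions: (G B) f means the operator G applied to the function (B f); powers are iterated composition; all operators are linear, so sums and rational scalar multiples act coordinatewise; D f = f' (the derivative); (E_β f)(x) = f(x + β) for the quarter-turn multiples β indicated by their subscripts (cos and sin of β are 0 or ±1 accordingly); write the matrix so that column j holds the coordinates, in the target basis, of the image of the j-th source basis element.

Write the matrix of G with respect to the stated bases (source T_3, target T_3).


the matrix is [[0, 0, 0, 0, 0, 0, 0]; [0, 0, 0, 0, 0, 0, 0]; [0, 0, 0, 0, 0, 0, 0]; [0, 0, 0, 4, 2, 0, 0]; [0, 0, 0, -2, 4, 0, 0]; [0, 0, 0, 0, 0, 0, 12]; [0, 0, 0, 0, 0, -12, 0]] (rows listed top to bottom)

image of 1: 0
image of cos x: 0
image of sin x: 0
image of cos 2x: 4cos 2x - 2sin 2x
image of sin 2x: 2cos 2x + 4sin 2x
image of cos 3x: -12sin 3x
image of sin 3x: 12cos 3x
each image's coordinates form column j of the matrix


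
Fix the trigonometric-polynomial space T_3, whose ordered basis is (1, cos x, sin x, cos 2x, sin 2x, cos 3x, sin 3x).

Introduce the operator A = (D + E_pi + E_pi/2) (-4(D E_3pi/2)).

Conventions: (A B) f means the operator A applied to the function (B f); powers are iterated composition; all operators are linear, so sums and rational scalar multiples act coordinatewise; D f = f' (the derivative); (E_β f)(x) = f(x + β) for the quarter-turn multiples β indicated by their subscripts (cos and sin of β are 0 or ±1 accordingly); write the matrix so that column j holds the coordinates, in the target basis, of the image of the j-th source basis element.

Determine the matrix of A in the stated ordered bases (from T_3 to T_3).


image of 1: 0
image of cos x: 4cos x + 8sin x
image of sin x: -8cos x + 4sin x
image of cos 2x: -16cos 2x
image of sin 2x: -16sin 2x
image of cos 3x: -12cos 3x - 24sin 3x
image of sin 3x: 24cos 3x - 12sin 3x
each image's coordinates form column j of the matrix

the matrix is [[0, 0, 0, 0, 0, 0, 0]; [0, 4, -8, 0, 0, 0, 0]; [0, 8, 4, 0, 0, 0, 0]; [0, 0, 0, -16, 0, 0, 0]; [0, 0, 0, 0, -16, 0, 0]; [0, 0, 0, 0, 0, -12, 24]; [0, 0, 0, 0, 0, -24, -12]] (rows listed top to bottom)


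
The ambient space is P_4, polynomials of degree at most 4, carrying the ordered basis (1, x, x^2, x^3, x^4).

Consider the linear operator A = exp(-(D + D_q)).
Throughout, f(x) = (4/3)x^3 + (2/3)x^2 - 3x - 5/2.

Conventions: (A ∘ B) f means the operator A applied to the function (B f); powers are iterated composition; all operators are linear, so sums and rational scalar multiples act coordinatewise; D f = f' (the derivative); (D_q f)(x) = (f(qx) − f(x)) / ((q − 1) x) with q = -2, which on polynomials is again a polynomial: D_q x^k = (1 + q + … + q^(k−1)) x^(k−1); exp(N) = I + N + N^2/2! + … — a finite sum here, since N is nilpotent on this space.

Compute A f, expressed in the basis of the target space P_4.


order-1 term: -8x^2 - (2/3)x + 6
order-2 term: 4x + 2/3
order-3 term: -8/3
the series for exp(-(D + D_q)) f terminates at order 3
exp(-(D + D_q)) f = (4/3)x^3 - (22/3)x^2 + (1/3)x + 3/2

the image equals g(x) = (4/3)x^3 - (22/3)x^2 + (1/3)x + 3/2


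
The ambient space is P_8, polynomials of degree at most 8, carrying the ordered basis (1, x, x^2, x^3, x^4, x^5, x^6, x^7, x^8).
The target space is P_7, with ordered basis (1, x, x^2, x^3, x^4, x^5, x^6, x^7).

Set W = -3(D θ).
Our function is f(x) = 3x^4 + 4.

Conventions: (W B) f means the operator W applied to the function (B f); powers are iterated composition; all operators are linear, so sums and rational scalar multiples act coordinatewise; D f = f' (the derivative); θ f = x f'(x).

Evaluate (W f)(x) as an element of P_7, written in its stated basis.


θ f = 12x^4
D θ f = 48x^3
(-3(D θ)) f = -144x^3

the image equals g(x) = -144x^3


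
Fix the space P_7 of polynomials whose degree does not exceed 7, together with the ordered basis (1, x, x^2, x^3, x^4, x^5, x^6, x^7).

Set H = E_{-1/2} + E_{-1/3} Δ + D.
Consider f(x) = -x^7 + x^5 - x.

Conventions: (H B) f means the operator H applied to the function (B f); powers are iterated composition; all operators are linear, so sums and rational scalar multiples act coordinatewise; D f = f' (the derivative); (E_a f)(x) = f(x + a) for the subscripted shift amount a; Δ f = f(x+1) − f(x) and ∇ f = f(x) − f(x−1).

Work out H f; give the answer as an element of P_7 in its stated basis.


the result is g(x) = -x^7 - (21/2)x^6 - (45/4)x^5 + (5/24)x^4 - (1225/432)x^3 - (97/864)x^2 - (2467/5184)x - 134987/93312

E_{-1/2} f = -x^7 + (7/2)x^6 - (17/4)x^5 + (15/8)x^4 + (5/16)x^3 - (19/32)x^2 - (51/64)x + 61/128
Δ f = -7x^6 - 21x^5 - 30x^4 - 25x^3 - 11x^2 - 2x - 1
E_{-1/3} Δ f = -7x^6 - 7x^5 - (20/3)x^4 - (85/27)x^3 + (13/27)x^2 + (26/81)x - 673/729
D f = -7x^6 + 5x^4 - 1
(E_{-1/2} + E_{-1/3} Δ + D) f = -x^7 - (21/2)x^6 - (45/4)x^5 + (5/24)x^4 - (1225/432)x^3 - (97/864)x^2 - (2467/5184)x - 134987/93312


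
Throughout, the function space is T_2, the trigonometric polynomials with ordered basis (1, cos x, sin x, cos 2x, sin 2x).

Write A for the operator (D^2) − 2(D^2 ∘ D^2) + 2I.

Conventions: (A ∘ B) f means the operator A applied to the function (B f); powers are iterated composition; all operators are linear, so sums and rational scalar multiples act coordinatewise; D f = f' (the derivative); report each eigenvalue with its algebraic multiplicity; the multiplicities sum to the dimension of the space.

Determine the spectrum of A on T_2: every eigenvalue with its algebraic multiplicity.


image of 1: 2
image of cos x: -cos x
image of sin x: -sin x
image of cos 2x: -34cos 2x
image of sin 2x: -34sin 2x
the matrix is diagonal; its diagonal is (2, -1, -1, -34, -34)
for a triangular matrix the eigenvalues are the diagonal entries, with algebraic multiplicity their repetition count

λ = -34 (multiplicity 2), λ = -1 (multiplicity 2), λ = 2 (multiplicity 1)


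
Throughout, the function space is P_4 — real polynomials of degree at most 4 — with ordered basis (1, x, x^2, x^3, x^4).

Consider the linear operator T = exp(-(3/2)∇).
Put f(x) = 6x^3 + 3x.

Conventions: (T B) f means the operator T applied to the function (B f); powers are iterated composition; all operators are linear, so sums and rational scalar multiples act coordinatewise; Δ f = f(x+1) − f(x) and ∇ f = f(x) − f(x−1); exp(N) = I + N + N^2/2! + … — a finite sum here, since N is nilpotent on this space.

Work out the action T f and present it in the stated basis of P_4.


order-1 term: -27x^2 + 27x - 27/2
order-2 term: (81/2)x - 81/2
order-3 term: -81/4
the series for exp(-(3/2)∇) f terminates at order 3
exp(-(3/2)∇) f = 6x^3 - 27x^2 + (141/2)x - 297/4

g(x) = 6x^3 - 27x^2 + (141/2)x - 297/4


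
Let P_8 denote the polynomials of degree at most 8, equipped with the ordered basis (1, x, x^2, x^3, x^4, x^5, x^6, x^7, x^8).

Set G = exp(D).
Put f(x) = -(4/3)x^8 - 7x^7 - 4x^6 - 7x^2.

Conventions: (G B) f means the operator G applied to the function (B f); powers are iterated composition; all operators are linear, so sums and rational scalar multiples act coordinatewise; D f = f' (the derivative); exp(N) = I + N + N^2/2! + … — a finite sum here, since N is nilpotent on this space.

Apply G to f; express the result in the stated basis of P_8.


order-1 term: -(32/3)x^7 - 49x^6 - 24x^5 - 14x
order-2 term: -(112/3)x^6 - 147x^5 - 60x^4 - 7
order-3 term: -(224/3)x^5 - 245x^4 - 80x^3
order-4 term: -(280/3)x^4 - 245x^3 - 60x^2
order-5 term: -(224/3)x^3 - 147x^2 - 24x
order-6 term: -(112/3)x^2 - 49x - 4
order-7 term: -(32/3)x - 7
order-8 term: -4/3
the series for exp(D) f terminates at order 8
exp(D) f = -(4/3)x^8 - (53/3)x^7 - (271/3)x^6 - (737/3)x^5 - (1195/3)x^4 - (1199/3)x^3 - (754/3)x^2 - (293/3)x - 58/3

the result is g(x) = -(4/3)x^8 - (53/3)x^7 - (271/3)x^6 - (737/3)x^5 - (1195/3)x^4 - (1199/3)x^3 - (754/3)x^2 - (293/3)x - 58/3


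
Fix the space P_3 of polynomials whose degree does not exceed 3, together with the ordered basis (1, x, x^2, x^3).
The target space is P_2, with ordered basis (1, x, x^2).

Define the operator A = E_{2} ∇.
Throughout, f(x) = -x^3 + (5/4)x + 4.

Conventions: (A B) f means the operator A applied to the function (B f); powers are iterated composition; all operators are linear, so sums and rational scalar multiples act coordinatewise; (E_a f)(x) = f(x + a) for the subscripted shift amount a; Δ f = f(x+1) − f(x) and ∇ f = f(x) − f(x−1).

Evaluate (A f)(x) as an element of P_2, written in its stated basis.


∇ f = -3x^2 + 3x + 1/4
E_{2} ∇ f = -3x^2 - 9x - 23/4

the image equals g(x) = -3x^2 - 9x - 23/4


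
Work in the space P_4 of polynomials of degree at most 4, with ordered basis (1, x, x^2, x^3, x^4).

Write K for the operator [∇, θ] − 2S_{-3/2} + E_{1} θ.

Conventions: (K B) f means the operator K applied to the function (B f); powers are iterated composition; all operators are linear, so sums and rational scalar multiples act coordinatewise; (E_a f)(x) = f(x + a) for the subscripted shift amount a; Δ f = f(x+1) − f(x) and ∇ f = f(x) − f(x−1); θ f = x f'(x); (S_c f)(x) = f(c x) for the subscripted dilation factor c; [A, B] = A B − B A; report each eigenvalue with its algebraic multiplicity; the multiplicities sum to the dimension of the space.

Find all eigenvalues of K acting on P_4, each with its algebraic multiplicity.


image of 1: -2
image of x: 4x + 2
image of x^2: -(5/2)x^2 + 6x
image of x^3: (39/4)x^3 + 12x^2 + 3x + 6
image of x^4: -(49/8)x^4 + 20x^3 + 12x^2 + 28x
the matrix is upper triangular; its diagonal is (-2, 4, -5/2, 39/4, -49/8)
for a triangular matrix the eigenvalues are the diagonal entries, with algebraic multiplicity their repetition count

λ = -49/8 (multiplicity 1), λ = -5/2 (multiplicity 1), λ = -2 (multiplicity 1), λ = 4 (multiplicity 1), λ = 39/4 (multiplicity 1)


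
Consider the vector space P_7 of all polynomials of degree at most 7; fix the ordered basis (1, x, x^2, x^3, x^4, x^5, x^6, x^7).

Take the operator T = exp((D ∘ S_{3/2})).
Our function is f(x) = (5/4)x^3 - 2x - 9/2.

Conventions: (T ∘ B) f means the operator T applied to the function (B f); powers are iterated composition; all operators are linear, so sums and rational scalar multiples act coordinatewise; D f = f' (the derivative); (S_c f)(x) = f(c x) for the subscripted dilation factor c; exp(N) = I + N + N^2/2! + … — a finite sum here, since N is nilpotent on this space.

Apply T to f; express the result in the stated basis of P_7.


order-1 term: (405/32)x^2 - 3
order-2 term: (3645/128)x
order-3 term: 3645/256
the series for exp((D ∘ S_{3/2})) f terminates at order 3
exp((D ∘ S_{3/2})) f = (5/4)x^3 + (405/32)x^2 + (3389/128)x + 1725/256

the result is g(x) = (5/4)x^3 + (405/32)x^2 + (3389/128)x + 1725/256
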